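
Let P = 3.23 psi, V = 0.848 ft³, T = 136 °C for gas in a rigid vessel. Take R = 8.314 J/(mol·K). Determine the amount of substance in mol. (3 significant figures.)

0.157 mol

Rearranging PV = nRT for n: n = PV/(RT).
P = 3.23 psi = 22270 Pa; V = 0.848 ft³ = 0.02401 m³; T = 136 °C = 409.1 K; R = 8.314 J/(mol·K).
n = 0.1572 mol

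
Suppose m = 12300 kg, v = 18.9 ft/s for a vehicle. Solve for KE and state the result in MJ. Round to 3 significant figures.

KE is given directly by: KE = ½mv².
m = 12300 kg; v = 18.9 ft/s = 5.761 m/s.
KE = 2.041×10^5 J
2.041×10^5 J × (1 MJ / 1.000×10^6 J) = 0.2041 MJ

0.204 MJ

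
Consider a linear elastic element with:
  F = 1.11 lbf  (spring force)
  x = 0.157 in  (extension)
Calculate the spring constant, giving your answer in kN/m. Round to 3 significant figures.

From Hooke's law: k = F/x.
F = 1.11 lbf = 4.938 N; x = 0.157 in = 0.003988 m.
k = 1238 N/m
1238 N/m × (1 kN/m / 1000 N/m) = 1.238 kN/m

1.24 kN/m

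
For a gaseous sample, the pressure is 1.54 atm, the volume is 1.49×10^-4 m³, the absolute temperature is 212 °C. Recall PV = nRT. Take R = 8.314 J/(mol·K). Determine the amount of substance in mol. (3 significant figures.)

0.00576 mol

Rearranging PV = nRT for n: n = PV/(RT).
P = 1.54 atm = 1.560×10^5 Pa; V = 1.49×10^-4 m³; T = 212 °C = 485.1 K; R = 8.314 J/(mol·K).
n = 0.005764 mol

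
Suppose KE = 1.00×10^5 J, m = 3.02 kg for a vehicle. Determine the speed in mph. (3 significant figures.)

Solving KE = ½mv² for v: v = √(2·KE/m).
KE = 1.00×10^5 J; m = 3.02 kg.
v = 257.3 m/s
257.3 m/s × (1 mph / 0.4470 m/s) = 575.7 mph

576 mph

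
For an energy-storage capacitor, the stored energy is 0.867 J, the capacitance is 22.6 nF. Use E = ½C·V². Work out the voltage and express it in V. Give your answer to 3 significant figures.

Solving E = ½C·V² for V: V = √(2E/C).
E = 0.867 J; C = 22.6 nF = 2.260×10^-8 F.
V = 8759 V

8760 V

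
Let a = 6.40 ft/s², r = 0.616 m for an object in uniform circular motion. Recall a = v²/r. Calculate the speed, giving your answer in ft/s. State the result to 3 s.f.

3.60 ft/s

Rearranging a = v²/r for v: v = √(a·r).
a = 6.40 ft/s² = 1.951 m/s²; r = 0.616 m.
v = 1.096 m/s
1.096 m/s × (1 ft/s / 0.3048 m/s) = 3.596 ft/s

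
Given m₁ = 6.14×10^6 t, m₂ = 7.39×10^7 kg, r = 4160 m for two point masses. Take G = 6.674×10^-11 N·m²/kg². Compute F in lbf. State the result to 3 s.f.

Directly: F = Gm₁m₂/r².
m₁ = 6.14×10^6 t = 6.140×10^9 kg; m₂ = 7.39×10^7 kg; r = 4160 m; G = 6.674×10^-11 N·m²/kg².
F = 1.750 N
1.750 N × (1 lbf / 4.448 N) = 0.3934 lbf

0.393 lbf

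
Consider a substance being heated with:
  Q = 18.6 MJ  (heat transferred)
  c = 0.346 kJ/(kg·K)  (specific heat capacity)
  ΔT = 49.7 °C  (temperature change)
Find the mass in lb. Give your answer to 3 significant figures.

Rearranging: m = Q/(c·ΔT).
Q = 18.6 MJ = 1.860×10^7 J; c = 0.346 kJ/(kg·K) = 346.0 J/(kg·K); ΔT = 49.7 °C = 49.70 K.
m = 1082 kg
1082 kg × (1 lb / 0.4536 kg) = 2385 lb

2380 lb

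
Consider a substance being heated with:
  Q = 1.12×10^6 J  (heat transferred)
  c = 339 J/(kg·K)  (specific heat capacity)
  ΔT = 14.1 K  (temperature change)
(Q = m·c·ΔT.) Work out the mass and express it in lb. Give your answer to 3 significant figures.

Rearranging: m = Q/(c·ΔT).
Q = 1.12×10^6 J; c = 339 J/(kg·K); ΔT = 14.1 K.
m = 234.3 kg
234.3 kg × (1 lb / 0.4536 kg) = 516.6 lb

517 lb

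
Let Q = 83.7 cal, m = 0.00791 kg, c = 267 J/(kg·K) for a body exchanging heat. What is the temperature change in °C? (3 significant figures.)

166 °C

Solving Q = m·c·ΔT for ΔT: ΔT = Q/(m·c).
Q = 83.7 cal = 350.2 J; m = 0.00791 kg; c = 267 J/(kg·K).
ΔT = 165.8 K
Since 1 °C = 1 K, 165.8 °C.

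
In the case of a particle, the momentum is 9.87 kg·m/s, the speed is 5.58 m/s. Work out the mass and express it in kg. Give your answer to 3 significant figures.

1.77 kg

Rearranging: m = p/v.
p = 9.87 kg·m/s; v = 5.58 m/s.
m = 1.769 kg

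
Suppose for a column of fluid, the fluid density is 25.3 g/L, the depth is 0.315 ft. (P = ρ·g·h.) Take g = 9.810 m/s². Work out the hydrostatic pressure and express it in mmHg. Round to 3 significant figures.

Directly: P = ρgh.
ρ = 25.3 g/L = 25.30 kg/m³; h = 0.315 ft = 0.09601 m; g = 9.810 m/s².
P = 23.83 Pa
23.83 Pa × (1 mmHg / 133.3 Pa) = 0.1787 mmHg

0.179 mmHg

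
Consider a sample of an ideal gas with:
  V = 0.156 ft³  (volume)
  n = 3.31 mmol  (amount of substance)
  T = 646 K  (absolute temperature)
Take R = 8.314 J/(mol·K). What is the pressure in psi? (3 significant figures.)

0.584 psi

Directly: P = nRT/V.
V = 0.156 ft³ = 0.004417 m³; n = 3.31 mmol = 0.003310 mol; T = 646 K; R = 8.314 J/(mol·K).
P = 4024 Pa
4024 Pa × (1 psi / 6895 Pa) = 0.5837 psi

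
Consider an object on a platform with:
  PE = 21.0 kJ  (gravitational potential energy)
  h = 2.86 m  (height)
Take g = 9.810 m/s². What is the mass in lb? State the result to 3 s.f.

Rearranging: m = PE/(g·h).
PE = 21.0 kJ = 21000 J; h = 2.86 m; g = 9.810 m/s².
m = 748.5 kg
748.5 kg × (1 lb / 0.4536 kg) = 1650 lb

1650 lb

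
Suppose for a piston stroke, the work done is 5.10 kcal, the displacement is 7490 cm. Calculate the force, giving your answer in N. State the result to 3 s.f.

285 N

Rearranging W = F·d for F: F = W/d.
W = 5.10 kcal = 21338 J; d = 7490 cm = 74.90 m.
F = 284.9 N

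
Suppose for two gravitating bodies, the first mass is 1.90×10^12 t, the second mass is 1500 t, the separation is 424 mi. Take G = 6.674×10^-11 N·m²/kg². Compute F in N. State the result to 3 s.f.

0.409 N

F is given directly by: F = Gm₁m₂/r².
m₁ = 1.90×10^12 t = 1.900×10^15 kg; m₂ = 1500 t = 1.500×10^6 kg; r = 424 mi = 6.824×10^5 m; G = 6.674×10^-11 N·m²/kg².
F = 0.4085 N  (the unit combination reduces to kg·m/s² = N)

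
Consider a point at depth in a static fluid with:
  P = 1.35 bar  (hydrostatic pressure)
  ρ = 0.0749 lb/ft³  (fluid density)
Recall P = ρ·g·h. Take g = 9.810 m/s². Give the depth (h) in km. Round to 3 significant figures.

11.5 km

Solving P = ρ·g·h for h: h = P/(ρ·g).
P = 1.35 bar = 1.350×10^5 Pa; ρ = 0.0749 lb/ft³ = 1.200 kg/m³; g = 9.810 m/s².
h = 11470 m
11470 m × (1 km / 1000 m) = 11.47 km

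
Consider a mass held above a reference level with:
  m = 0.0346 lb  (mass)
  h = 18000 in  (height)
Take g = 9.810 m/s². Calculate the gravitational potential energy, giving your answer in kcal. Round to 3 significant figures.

0.0168 kcal

Directly: PE = mgh.
m = 0.0346 lb = 0.01569 kg; h = 18000 in = 457.2 m; g = 9.810 m/s².
PE = 70.39 J
70.39 J × (1 kcal / 4184 J) = 0.01682 kcal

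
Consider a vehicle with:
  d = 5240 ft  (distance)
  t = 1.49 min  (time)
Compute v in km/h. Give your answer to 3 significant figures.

Directly: v = d/t.
d = 5240 ft = 1597 m; t = 1.49 min = 89.40 s.
v = 17.87 m/s
17.87 m/s × (1 km/h / 0.2778 m/s) = 64.31 km/h

64.3 km/h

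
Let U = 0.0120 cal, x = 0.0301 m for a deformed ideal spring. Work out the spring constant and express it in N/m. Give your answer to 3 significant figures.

111 N/m

Rearranging U = ½k·x² for k: k = 2U/x².
U = 0.0120 cal = 0.05021 J; x = 0.0301 m.
k = 110.8 N/m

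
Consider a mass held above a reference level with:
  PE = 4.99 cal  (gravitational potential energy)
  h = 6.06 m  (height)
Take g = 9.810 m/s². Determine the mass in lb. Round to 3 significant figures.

0.774 lb

Rearranging PE = m·g·h for m: m = PE/(g·h).
PE = 4.99 cal = 20.88 J; h = 6.06 m; g = 9.810 m/s².
m = 0.3512 kg
0.3512 kg × (1 lb / 0.4536 kg) = 0.7743 lb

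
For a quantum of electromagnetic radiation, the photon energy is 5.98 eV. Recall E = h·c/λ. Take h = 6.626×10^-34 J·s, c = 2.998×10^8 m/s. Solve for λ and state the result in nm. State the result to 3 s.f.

Solving E = h·c/λ for λ: λ = hc/E.
E = 5.98 eV = 9.581×10^-19 J; h = 6.626×10^-34 J·s; c = 2.998×10^8 m/s.
λ = 2.073×10^-7 m
2.073×10^-7 m × (1 nm / 1.000×10^-9 m) = 207.3 nm

207 nm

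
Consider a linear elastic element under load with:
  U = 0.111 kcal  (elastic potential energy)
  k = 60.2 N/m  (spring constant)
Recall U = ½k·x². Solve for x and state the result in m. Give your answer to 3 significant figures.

Rearranging U = ½k·x² for x: x = √(2U/k).
U = 0.111 kcal = 464.4 J; k = 60.2 N/m.
x = 3.928 m

3.93 m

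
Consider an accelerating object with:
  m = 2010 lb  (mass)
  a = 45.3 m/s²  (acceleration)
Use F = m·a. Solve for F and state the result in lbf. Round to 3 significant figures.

Directly: F = m·a.
m = 2010 lb = 911.7 kg; a = 45.3 m/s².
F = 41301 N
41301 N × (1 lbf / 4.448 N) = 9285 lbf

9280 lbf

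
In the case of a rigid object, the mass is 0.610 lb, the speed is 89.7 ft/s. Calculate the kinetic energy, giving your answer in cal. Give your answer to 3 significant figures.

KE is given directly by: KE = ½mv².
m = 0.610 lb = 0.2767 kg; v = 89.7 ft/s = 27.34 m/s.
KE = 103.4 J  (the unit combination reduces to kg·m²/s² = J)
103.4 J × (1 cal / 4.184 J) = 24.72 cal

24.7 cal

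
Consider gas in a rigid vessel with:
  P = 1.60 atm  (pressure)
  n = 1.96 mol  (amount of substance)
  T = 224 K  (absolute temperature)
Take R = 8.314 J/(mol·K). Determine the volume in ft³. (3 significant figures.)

From the ideal-gas law: V = nRT/P.
P = 1.60 atm = 1.621×10^5 Pa; n = 1.96 mol; T = 224 K; R = 8.314 J/(mol·K).
V = 0.02252 m³
0.02252 m³ × (1 ft³ / 0.02832 m³) = 0.7951 ft³

0.795 ft³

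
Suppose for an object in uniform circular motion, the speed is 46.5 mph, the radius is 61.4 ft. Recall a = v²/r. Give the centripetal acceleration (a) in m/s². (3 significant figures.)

23.1 m/s²

a is given directly by: a = v²/r.
v = 46.5 mph = 20.79 m/s; r = 61.4 ft = 18.71 m.
a = 23.09 m/s²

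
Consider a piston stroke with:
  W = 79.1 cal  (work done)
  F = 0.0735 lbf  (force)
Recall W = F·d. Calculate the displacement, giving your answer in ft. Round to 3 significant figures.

Rearranging W = F·d for d: d = W/F.
W = 79.1 cal = 331.0 J; F = 0.0735 lbf = 0.3269 N.
d = 1012 m
1012 m × (1 ft / 0.3048 m) = 3321 ft

3320 ft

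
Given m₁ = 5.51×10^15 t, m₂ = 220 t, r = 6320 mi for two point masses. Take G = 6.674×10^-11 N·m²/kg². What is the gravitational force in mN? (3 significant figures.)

Directly: F = Gm₁m₂/r².
m₁ = 5.51×10^15 t = 5.510×10^18 kg; m₂ = 220 t = 2.200×10^5 kg; r = 6320 mi = 1.017×10^7 m; G = 6.674×10^-11 N·m²/kg².
F = 0.7820 N
0.7820 N × (1 mN / 0.001000 N) = 782.0 mN

782 mN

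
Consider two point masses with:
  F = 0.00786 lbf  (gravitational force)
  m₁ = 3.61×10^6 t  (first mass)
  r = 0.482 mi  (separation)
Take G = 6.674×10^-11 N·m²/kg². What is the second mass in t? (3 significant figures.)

From Newton's law of gravitation: m₂ = F·r²/(G·m₁).
F = 0.00786 lbf = 0.03496 N; m₁ = 3.61×10^6 t = 3.610×10^9 kg; r = 0.482 mi = 775.7 m; G = 6.674×10^-11 N·m²/kg².
m₂ = 87319 kg
87319 kg × (1 t / 1000 kg) = 87.32 t

87.3 t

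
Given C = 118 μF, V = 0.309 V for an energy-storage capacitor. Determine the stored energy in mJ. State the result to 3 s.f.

E is given directly by: E = ½CV².
C = 118 μF = 1.180×10^-4 F; V = 0.309 V.
E = 5.633×10^-6 J
5.633×10^-6 J × (1 mJ / 0.001000 J) = 0.005633 mJ

0.00563 mJ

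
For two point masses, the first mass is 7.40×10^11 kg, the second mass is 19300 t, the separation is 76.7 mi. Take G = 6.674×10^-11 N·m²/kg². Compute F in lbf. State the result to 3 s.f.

0.0141 lbf

From Newton's law of gravitation: F = Gm₁m₂/r².
m₁ = 7.40×10^11 kg; m₂ = 19300 t = 1.930×10^7 kg; r = 76.7 mi = 1.234×10^5 m; G = 6.674×10^-11 N·m²/kg².
F = 0.06256 N
0.06256 N × (1 lbf / 4.448 N) = 0.01406 lbf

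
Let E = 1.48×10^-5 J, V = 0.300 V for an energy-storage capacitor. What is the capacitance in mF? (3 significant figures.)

0.329 mF

Rearranging: C = 2E/V².
E = 1.48×10^-5 J; V = 0.300 V.
C = 3.289×10^-4 F
3.289×10^-4 F × (1 mF / 0.001000 F) = 0.3289 mF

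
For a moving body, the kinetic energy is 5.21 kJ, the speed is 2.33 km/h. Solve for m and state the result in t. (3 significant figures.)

24.9 t

Rearranging KE = ½mv² for m: m = 2·KE/v².
KE = 5.21 kJ = 5210 J; v = 2.33 km/h = 0.6472 m/s.
m = 24875 kg
24875 kg × (1 t / 1000 kg) = 24.87 t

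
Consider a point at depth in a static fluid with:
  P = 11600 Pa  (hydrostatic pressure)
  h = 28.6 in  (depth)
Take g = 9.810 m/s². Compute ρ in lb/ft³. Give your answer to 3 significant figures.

102 lb/ft³

Rearranging: ρ = P/(g·h).
P = 11600 Pa; h = 28.6 in = 0.7264 m; g = 9.810 m/s².
ρ = 1628 kg/m³
1628 kg/m³ × (1 lb/ft³ / 16.02 kg/m³) = 101.6 lb/ft³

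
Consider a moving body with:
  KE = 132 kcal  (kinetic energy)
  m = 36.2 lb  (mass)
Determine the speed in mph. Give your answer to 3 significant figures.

Rearranging KE = ½mv² for v: v = √(2·KE/m).
KE = 132 kcal = 5.523×10^5 J; m = 36.2 lb = 16.42 kg.
v = 259.4 m/s
259.4 m/s × (1 mph / 0.4470 m/s) = 580.2 mph

580 mph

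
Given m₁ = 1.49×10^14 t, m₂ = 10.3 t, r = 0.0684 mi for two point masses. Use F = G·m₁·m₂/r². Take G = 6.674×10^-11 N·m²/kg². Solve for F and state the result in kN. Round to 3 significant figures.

F is given directly by: F = Gm₁m₂/r².
m₁ = 1.49×10^14 t = 1.490×10^17 kg; m₂ = 10.3 t = 10300 kg; r = 0.0684 mi = 110.1 m; G = 6.674×10^-11 N·m²/kg².
F = 8.453×10^6 N  (the unit combination reduces to kg·m/s² = N)
8.453×10^6 N × (1 kN / 1000 N) = 8453 kN

8450 kN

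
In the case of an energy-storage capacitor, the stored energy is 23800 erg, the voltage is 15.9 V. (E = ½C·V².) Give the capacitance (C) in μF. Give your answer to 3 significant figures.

18.8 μF

Solving E = ½C·V² for C: C = 2E/V².
E = 23800 erg = 0.002380 J; V = 15.9 V.
C = 1.883×10^-5 F
1.883×10^-5 F × (1 μF / 1.000×10^-6 F) = 18.83 μF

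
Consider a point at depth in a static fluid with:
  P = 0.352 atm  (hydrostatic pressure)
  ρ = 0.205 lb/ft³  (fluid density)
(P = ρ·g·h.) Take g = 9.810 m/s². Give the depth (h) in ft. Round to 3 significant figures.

3630 ft

Rearranging: h = P/(ρ·g).
P = 0.352 atm = 35666 Pa; ρ = 0.205 lb/ft³ = 3.284 kg/m³; g = 9.810 m/s².
h = 1107 m
1107 m × (1 ft / 0.3048 m) = 3632 ft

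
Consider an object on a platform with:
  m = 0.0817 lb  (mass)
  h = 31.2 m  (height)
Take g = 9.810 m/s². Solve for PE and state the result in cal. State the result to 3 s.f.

PE is given directly by: PE = mgh.
m = 0.0817 lb = 0.03706 kg; h = 31.2 m; g = 9.810 m/s².
PE = 11.34 J  (the unit combination reduces to kg·m²/s² = J)
11.34 J × (1 cal / 4.184 J) = 2.711 cal

2.71 cal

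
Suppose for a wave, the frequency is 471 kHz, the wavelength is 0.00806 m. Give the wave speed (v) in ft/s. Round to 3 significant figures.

12500 ft/s

Directly: v = fλ.
f = 471 kHz = 4.710×10^5 Hz; λ = 0.00806 m.
v = 3796 m/s
3796 m/s × (1 ft/s / 0.3048 m/s) = 12455 ft/s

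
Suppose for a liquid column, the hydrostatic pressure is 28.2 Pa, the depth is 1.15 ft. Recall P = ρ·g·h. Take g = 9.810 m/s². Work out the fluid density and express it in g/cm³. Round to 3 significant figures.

0.00820 g/cm³

Rearranging P = ρ·g·h for ρ: ρ = P/(g·h).
P = 28.2 Pa; h = 1.15 ft = 0.3505 m; g = 9.810 m/s².
ρ = 8.201 kg/m³
8.201 kg/m³ × (1 g/cm³ / 1000 kg/m³) = 0.008201 g/cm³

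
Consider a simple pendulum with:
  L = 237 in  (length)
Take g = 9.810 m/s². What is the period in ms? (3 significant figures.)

T is given directly by: T = 2π√(L/g).
L = 237 in = 6.020 m; g = 9.810 m/s².
T = 4.922 s
4.922 s × (1 ms / 0.001000 s) = 4922 ms

4920 ms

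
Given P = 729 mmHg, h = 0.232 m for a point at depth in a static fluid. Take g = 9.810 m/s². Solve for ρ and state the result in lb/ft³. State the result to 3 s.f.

2670 lb/ft³

Solving P = ρ·g·h for ρ: ρ = P/(g·h).
P = 729 mmHg = 97192 Pa; h = 0.232 m; g = 9.810 m/s².
ρ = 42704 kg/m³
42704 kg/m³ × (1 lb/ft³ / 16.02 kg/m³) = 2666 lb/ft³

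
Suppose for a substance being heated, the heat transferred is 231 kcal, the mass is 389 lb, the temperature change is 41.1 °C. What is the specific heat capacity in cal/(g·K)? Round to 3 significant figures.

Rearranging: c = Q/(m·ΔT).
Q = 231 kcal = 9.665×10^5 J; m = 389 lb = 176.4 kg; ΔT = 41.1 °C = 41.10 K.
c = 133.3 J/(kg·K)
133.3 J/(kg·K) × (1 cal/(g·K) / 4184 J/(kg·K)) = 0.03185 cal/(g·K)

0.0319 cal/(g·K)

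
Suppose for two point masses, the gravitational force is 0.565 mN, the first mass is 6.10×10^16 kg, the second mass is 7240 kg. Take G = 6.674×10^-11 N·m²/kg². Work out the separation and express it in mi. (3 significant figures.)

Rearranging F = G·m₁·m₂/r² for r: r = √(G·m₁m₂/F).
F = 0.565 mN = 5.650×10^-4 N; m₁ = 6.10×10^16 kg; m₂ = 7240 kg; G = 6.674×10^-11 N·m²/kg².
r = 7.223×10^6 m
7.223×10^6 m × (1 mi / 1609 m) = 4488 mi

4490 mi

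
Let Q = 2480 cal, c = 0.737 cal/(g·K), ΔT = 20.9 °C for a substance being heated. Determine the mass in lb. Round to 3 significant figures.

0.355 lb

Rearranging Q = m·c·ΔT for m: m = Q/(c·ΔT).
Q = 2480 cal = 10376 J; c = 0.737 cal/(g·K) = 3084 J/(kg·K); ΔT = 20.9 °C = 20.90 K.
m = 0.1610 kg
0.1610 kg × (1 lb / 0.4536 kg) = 0.3550 lb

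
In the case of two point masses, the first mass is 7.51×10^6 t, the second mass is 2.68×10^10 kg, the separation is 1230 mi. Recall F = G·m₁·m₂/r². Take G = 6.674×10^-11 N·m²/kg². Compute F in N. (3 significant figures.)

0.00343 N

From Newton's law of gravitation: F = Gm₁m₂/r².
m₁ = 7.51×10^6 t = 7.510×10^9 kg; m₂ = 2.68×10^10 kg; r = 1230 mi = 1.979×10^6 m; G = 6.674×10^-11 N·m²/kg².
F = 0.003428 N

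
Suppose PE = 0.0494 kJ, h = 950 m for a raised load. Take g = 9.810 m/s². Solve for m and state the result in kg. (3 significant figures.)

Rearranging: m = PE/(g·h).
PE = 0.0494 kJ = 49.40 J; h = 950 m; g = 9.810 m/s².
m = 0.005301 kg

0.00530 kg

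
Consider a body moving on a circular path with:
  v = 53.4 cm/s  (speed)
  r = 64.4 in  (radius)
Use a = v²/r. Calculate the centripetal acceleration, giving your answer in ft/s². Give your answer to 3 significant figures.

0.572 ft/s²

Directly: a = v²/r.
v = 53.4 cm/s = 0.5340 m/s; r = 64.4 in = 1.636 m.
a = 0.1743 m/s²
0.1743 m/s² × (1 ft/s² / 0.3048 m/s²) = 0.5719 ft/s²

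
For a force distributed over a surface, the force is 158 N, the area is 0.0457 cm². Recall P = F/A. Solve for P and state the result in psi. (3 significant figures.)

P is given directly by: P = F/A.
F = 158 N; A = 0.0457 cm² = 4.570×10^-6 m².
P = 3.457×10^7 Pa  (the unit combination reduces to kg/(m·s²) = Pa)
3.457×10^7 Pa × (1 psi / 6895 Pa) = 5014 psi

5010 psi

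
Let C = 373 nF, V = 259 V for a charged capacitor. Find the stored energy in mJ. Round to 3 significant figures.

12.5 mJ

Directly: E = ½CV².
C = 373 nF = 3.730×10^-7 F; V = 259 V.
E = 0.01251 J
0.01251 J × (1 mJ / 0.001000 J) = 12.51 mJ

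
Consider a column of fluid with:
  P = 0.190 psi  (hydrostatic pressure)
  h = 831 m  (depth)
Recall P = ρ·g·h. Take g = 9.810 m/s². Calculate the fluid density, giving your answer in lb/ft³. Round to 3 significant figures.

Solving P = ρ·g·h for ρ: ρ = P/(g·h).
P = 0.190 psi = 1310 Pa; h = 831 m; g = 9.810 m/s².
ρ = 0.1607 kg/m³
0.1607 kg/m³ × (1 lb/ft³ / 16.02 kg/m³) = 0.01003 lb/ft³

0.0100 lb/ft³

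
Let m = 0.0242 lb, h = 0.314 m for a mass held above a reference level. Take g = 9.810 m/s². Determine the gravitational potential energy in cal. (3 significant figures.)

0.00808 cal

Directly: PE = mgh.
m = 0.0242 lb = 0.01098 kg; h = 0.314 m; g = 9.810 m/s².
PE = 0.03381 J
0.03381 J × (1 cal / 4.184 J) = 0.008081 cal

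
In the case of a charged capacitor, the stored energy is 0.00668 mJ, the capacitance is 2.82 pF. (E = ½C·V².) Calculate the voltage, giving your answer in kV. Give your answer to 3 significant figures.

2.18 kV

Solving E = ½C·V² for V: V = √(2E/C).
E = 0.00668 mJ = 6.680×10^-6 J; C = 2.82 pF = 2.820×10^-12 F.
V = 2177 V
2177 V × (1 kV / 1000 V) = 2.177 kV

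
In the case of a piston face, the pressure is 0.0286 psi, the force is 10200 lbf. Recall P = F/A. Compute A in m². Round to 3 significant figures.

230 m²

Rearranging P = F/A for A: A = F/P.
P = 0.0286 psi = 197.2 Pa; F = 10200 lbf = 45372 N.
A = 230.1 m²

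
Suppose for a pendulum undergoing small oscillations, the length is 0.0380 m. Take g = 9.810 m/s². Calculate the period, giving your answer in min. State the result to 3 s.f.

0.00652 min

Directly: T = 2π√(L/g).
L = 0.0380 m; g = 9.810 m/s².
T = 0.3911 s
0.3911 s × (1 min / 60.00 s) = 0.006518 min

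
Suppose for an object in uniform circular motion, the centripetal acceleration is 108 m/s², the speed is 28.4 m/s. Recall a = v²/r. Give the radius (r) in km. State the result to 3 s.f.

Solving a = v²/r for r: r = v²/a.
a = 108 m/s²; v = 28.4 m/s.
r = 7.468 m
7.468 m × (1 km / 1000 m) = 0.007468 km

0.00747 km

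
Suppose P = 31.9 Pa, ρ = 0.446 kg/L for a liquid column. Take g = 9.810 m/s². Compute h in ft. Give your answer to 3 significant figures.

0.0239 ft

Rearranging P = ρ·g·h for h: h = P/(ρ·g).
P = 31.9 Pa; ρ = 0.446 kg/L = 446.0 kg/m³; g = 9.810 m/s².
h = 0.007291 m
0.007291 m × (1 ft / 0.3048 m) = 0.02392 ft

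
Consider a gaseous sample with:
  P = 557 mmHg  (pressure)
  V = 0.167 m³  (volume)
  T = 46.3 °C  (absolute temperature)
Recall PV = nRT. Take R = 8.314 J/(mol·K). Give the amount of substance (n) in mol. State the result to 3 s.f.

4.67 mol

Rearranging PV = nRT for n: n = PV/(RT).
P = 557 mmHg = 74260 Pa; V = 0.167 m³; T = 46.3 °C = 319.4 K; R = 8.314 J/(mol·K).
n = 4.669 mol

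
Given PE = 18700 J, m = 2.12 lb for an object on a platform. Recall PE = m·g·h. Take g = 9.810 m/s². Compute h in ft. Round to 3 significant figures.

6500 ft

Rearranging: h = PE/(m·g).
PE = 18700 J; m = 2.12 lb = 0.9616 kg; g = 9.810 m/s².
h = 1982 m
1982 m × (1 ft / 0.3048 m) = 6504 ft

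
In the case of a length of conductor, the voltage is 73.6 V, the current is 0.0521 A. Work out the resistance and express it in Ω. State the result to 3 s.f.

Rearranging: R = V/I.
V = 73.6 V; I = 0.0521 A.
R = 1413 Ω

1410 Ω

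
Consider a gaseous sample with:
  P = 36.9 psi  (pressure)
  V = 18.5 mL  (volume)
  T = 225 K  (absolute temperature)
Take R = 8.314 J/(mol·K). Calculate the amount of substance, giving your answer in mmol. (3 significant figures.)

From the ideal-gas law: n = PV/(RT).
P = 36.9 psi = 2.544×10^5 Pa; V = 18.5 mL = 1.850×10^-5 m³; T = 225 K; R = 8.314 J/(mol·K).
n = 0.002516 mol
0.002516 mol × (1 mmol / 0.001000 mol) = 2.516 mmol

2.52 mmol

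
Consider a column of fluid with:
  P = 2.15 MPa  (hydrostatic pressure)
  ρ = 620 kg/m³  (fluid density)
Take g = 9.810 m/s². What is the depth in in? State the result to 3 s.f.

13900 in

Rearranging P = ρ·g·h for h: h = P/(ρ·g).
P = 2.15 MPa = 2.150×10^6 Pa; ρ = 620 kg/m³; g = 9.810 m/s².
h = 353.5 m
353.5 m × (1 in / 0.02540 m) = 13917 in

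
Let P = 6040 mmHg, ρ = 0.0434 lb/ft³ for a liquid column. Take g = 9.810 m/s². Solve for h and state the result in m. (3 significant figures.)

Solving P = ρ·g·h for h: h = P/(ρ·g).
P = 6040 mmHg = 8.053×10^5 Pa; ρ = 0.0434 lb/ft³ = 0.6952 kg/m³; g = 9.810 m/s².
h = 1.181×10^5 m

1.18×10^5 m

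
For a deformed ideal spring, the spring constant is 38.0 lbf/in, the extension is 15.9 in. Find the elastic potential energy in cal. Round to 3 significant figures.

130 cal

U is given directly by: U = ½kx².
k = 38.0 lbf/in = 6655 N/m; x = 15.9 in = 0.4039 m.
U = 542.7 J
542.7 J × (1 cal / 4.184 J) = 129.7 cal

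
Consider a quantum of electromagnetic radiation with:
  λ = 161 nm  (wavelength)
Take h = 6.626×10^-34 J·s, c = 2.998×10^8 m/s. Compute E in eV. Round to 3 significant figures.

7.70 eV

E is given directly by: E = hc/λ.
λ = 161 nm = 1.610×10^-7 m; h = 6.626×10^-34 J·s; c = 2.998×10^8 m/s.
E = 1.234×10^-18 J
1.234×10^-18 J × (1 eV / 1.602×10^-19 J) = 7.701 eV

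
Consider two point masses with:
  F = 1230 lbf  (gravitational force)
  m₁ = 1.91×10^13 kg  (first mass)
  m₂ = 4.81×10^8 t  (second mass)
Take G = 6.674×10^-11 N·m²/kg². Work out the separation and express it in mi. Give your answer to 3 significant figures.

From Newton's law of gravitation: r = √(G·m₁m₂/F).
F = 1230 lbf = 5471 N; m₁ = 1.91×10^13 kg; m₂ = 4.81×10^8 t = 4.810×10^11 kg; G = 6.674×10^-11 N·m²/kg².
r = 3.348×10^5 m
3.348×10^5 m × (1 mi / 1609 m) = 208.0 mi

208 mi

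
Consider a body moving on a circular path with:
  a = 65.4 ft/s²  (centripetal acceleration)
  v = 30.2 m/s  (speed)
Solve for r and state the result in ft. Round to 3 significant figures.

Rearranging: r = v²/a.
a = 65.4 ft/s² = 19.93 m/s²; v = 30.2 m/s.
r = 45.75 m
45.75 m × (1 ft / 0.3048 m) = 150.1 ft

150 ft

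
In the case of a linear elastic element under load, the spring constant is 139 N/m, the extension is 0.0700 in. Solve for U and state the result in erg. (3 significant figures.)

2200 erg

U is given directly by: U = ½kx².
k = 139 N/m; x = 0.0700 in = 0.001778 m.
U = 2.197×10^-4 J
2.197×10^-4 J × (1 erg / 1.000×10^-7 J) = 2197 erg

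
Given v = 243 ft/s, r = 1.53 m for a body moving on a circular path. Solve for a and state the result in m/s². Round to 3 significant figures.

Directly: a = v²/r.
v = 243 ft/s = 74.07 m/s; r = 1.53 m.
a = 3586 m/s²

3590 m/s²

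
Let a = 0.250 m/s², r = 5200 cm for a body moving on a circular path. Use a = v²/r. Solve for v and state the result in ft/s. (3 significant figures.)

11.8 ft/s

Solving a = v²/r for v: v = √(a·r).
a = 0.250 m/s²; r = 5200 cm = 52.00 m.
v = 3.606 m/s
3.606 m/s × (1 ft/s / 0.3048 m/s) = 11.83 ft/s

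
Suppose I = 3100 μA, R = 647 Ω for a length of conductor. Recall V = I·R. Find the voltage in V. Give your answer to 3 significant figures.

2.01 V

Directly: V = IR.
I = 3100 μA = 0.003100 A; R = 647 Ω.
V = 2.006 V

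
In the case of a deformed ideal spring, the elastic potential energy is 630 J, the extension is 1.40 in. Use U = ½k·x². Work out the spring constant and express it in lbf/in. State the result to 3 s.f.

Rearranging: k = 2U/x².
U = 630 J; x = 1.40 in = 0.03556 m.
k = 9.964×10^5 N/m
9.964×10^5 N/m × (1 lbf/in / 175.1 N/m) = 5690 lbf/in

5690 lbf/in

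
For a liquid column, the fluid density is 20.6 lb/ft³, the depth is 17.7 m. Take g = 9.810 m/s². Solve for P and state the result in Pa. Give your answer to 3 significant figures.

P is given directly by: P = ρgh.
ρ = 20.6 lb/ft³ = 330.0 kg/m³; h = 17.7 m; g = 9.810 m/s².
P = 57297 Pa  (the unit combination reduces to kg/(m·s²) = Pa)

57300 Pa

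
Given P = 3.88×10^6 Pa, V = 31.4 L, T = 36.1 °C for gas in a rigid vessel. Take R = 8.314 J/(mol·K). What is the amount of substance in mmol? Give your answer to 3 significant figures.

47400 mmol

Rearranging: n = PV/(RT).
P = 3.88×10^6 Pa; V = 31.4 L = 0.03140 m³; T = 36.1 °C = 309.2 K; R = 8.314 J/(mol·K).
n = 47.39 mol
47.39 mol × (1 mmol / 0.001000 mol) = 47385 mmol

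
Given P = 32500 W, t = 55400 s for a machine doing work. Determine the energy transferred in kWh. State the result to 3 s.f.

500 kWh

Rearranging: W = P·t.
P = 32500 W; t = 55400 s.
W = 1.800×10^9 J  (the unit combination reduces to kg·m²/s² = J)
1.800×10^9 J × (1 kWh / 3.600×10^6 J) = 500.1 kWh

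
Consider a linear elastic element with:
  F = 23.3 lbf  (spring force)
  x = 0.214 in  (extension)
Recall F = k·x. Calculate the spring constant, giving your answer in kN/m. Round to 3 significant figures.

Solving F = k·x for k: k = F/x.
F = 23.3 lbf = 103.6 N; x = 0.214 in = 0.005436 m.
k = 19068 N/m
19068 N/m × (1 kN/m / 1000 N/m) = 19.07 kN/m

19.1 kN/m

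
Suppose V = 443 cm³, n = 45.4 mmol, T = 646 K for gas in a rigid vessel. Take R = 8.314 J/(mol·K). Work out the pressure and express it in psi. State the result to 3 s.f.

79.8 psi

Directly: P = nRT/V.
V = 443 cm³ = 4.430×10^-4 m³; n = 45.4 mmol = 0.04540 mol; T = 646 K; R = 8.314 J/(mol·K).
P = 5.504×10^5 Pa
5.504×10^5 Pa × (1 psi / 6895 Pa) = 79.83 psi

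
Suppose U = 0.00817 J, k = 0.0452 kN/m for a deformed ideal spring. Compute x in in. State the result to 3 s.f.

0.749 in

Rearranging U = ½k·x² for x: x = √(2U/k).
U = 0.00817 J; k = 0.0452 kN/m = 45.20 N/m.
x = 0.01901 m
0.01901 m × (1 in / 0.02540 m) = 0.7486 in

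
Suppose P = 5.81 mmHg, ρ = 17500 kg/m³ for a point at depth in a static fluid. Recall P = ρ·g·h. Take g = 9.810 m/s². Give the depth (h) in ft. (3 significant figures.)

Rearranging: h = P/(ρ·g).
P = 5.81 mmHg = 774.6 Pa; ρ = 17500 kg/m³; g = 9.810 m/s².
h = 0.004512 m
0.004512 m × (1 ft / 0.3048 m) = 0.01480 ft

0.0148 ft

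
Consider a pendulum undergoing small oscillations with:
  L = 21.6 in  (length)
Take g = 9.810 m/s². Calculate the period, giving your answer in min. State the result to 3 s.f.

T is given directly by: T = 2π√(L/g).
L = 21.6 in = 0.5486 m; g = 9.810 m/s².
T = 1.486 s
1.486 s × (1 min / 60.00 s) = 0.02476 min

0.0248 min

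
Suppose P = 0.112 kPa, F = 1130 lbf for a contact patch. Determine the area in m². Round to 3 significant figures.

Rearranging: A = F/P.
P = 0.112 kPa = 112.0 Pa; F = 1130 lbf = 5026 N.
A = 44.88 m²

44.9 m²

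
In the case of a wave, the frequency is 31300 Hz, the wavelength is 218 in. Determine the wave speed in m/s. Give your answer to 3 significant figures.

1.73×10^5 m/s

v is given directly by: v = fλ.
f = 31300 Hz; λ = 218 in = 5.537 m.
v = 1.733×10^5 m/s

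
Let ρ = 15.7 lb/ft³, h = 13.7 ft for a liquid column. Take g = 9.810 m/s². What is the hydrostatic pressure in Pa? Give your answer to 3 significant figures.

P is given directly by: P = ρgh.
ρ = 15.7 lb/ft³ = 251.5 kg/m³; h = 13.7 ft = 4.176 m; g = 9.810 m/s².
P = 10302 Pa  (the unit combination reduces to kg/(m·s²) = Pa)

10300 Pa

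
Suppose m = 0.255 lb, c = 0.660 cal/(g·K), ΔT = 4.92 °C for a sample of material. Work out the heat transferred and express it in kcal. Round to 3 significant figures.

Directly: Q = mcΔT.
m = 0.255 lb = 0.1157 kg; c = 0.660 cal/(g·K) = 2761 J/(kg·K); ΔT = 4.92 °C = 4.920 K.
Q = 1571 J
1571 J × (1 kcal / 4184 J) = 0.3756 kcal

0.376 kcal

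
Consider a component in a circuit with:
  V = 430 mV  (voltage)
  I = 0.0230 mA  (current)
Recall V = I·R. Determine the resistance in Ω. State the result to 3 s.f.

18700 Ω

From Ohm's law: R = V/I.
V = 430 mV = 0.4300 V; I = 0.0230 mA = 2.300×10^-5 A.
R = 18696 Ω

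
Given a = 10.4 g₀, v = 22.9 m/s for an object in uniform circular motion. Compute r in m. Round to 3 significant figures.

5.14 m

Rearranging: r = v²/a.
a = 10.4 g₀ = 102.0 m/s²; v = 22.9 m/s.
r = 5.142 m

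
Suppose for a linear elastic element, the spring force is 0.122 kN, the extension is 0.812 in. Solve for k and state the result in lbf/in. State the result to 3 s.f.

33.8 lbf/in

From Hooke's law: k = F/x.
F = 0.122 kN = 122.0 N; x = 0.812 in = 0.02062 m.
k = 5915 N/m
5915 N/m × (1 lbf/in / 175.1 N/m) = 33.78 lbf/in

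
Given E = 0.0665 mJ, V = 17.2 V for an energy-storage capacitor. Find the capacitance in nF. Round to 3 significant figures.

Rearranging E = ½C·V² for C: C = 2E/V².
E = 0.0665 mJ = 6.650×10^-5 J; V = 17.2 V.
C = 4.496×10^-7 F
4.496×10^-7 F × (1 nF / 1.000×10^-9 F) = 449.6 nF

450 nF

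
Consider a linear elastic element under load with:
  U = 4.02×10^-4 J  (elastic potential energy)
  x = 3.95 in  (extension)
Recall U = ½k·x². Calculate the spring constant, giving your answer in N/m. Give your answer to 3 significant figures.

0.0799 N/m

Rearranging: k = 2U/x².
U = 4.02×10^-4 J; x = 3.95 in = 0.1003 m.
k = 0.07987 N/m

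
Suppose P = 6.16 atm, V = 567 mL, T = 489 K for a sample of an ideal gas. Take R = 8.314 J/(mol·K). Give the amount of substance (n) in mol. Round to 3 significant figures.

0.0870 mol

From the ideal-gas law: n = PV/(RT).
P = 6.16 atm = 6.242×10^5 Pa; V = 567 mL = 5.670×10^-4 m³; T = 489 K; R = 8.314 J/(mol·K).
n = 0.08705 mol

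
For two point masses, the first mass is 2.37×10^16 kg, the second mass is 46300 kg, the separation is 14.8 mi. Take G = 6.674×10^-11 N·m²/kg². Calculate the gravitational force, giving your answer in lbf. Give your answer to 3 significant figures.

F is given directly by: F = Gm₁m₂/r².
m₁ = 2.37×10^16 kg; m₂ = 46300 kg; r = 14.8 mi = 23818 m; G = 6.674×10^-11 N·m²/kg².
F = 129.1 N
129.1 N × (1 lbf / 4.448 N) = 29.02 lbf

29.0 lbf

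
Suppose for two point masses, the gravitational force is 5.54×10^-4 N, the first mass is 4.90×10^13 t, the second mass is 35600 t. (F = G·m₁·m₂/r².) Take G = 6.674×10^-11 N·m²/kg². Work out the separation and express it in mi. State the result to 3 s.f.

From Newton's law of gravitation: r = √(G·m₁m₂/F).
F = 5.54×10^-4 N; m₁ = 4.90×10^13 t = 4.900×10^16 kg; m₂ = 35600 t = 3.560×10^7 kg; G = 6.674×10^-11 N·m²/kg².
r = 4.584×10^8 m
4.584×10^8 m × (1 mi / 1609 m) = 2.848×10^5 mi

2.85×10^5 mi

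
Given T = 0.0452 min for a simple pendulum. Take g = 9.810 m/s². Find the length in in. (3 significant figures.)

72.0 in

Solving T = 2π√(L/g) for L: L = g·(T/2π)².
T = 0.0452 min = 2.712 s; g = 9.810 m/s².
L = 1.828 m
1.828 m × (1 in / 0.02540 m) = 71.95 in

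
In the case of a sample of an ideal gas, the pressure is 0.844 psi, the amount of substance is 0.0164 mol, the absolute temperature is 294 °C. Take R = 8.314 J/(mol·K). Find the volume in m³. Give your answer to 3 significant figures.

0.0133 m³

From the ideal-gas law: V = nRT/P.
P = 0.844 psi = 5819 Pa; n = 0.0164 mol; T = 294 °C = 567.1 K; R = 8.314 J/(mol·K).
V = 0.01329 m³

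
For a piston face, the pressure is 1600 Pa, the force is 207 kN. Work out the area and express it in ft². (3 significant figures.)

1390 ft²

Rearranging P = F/A for A: A = F/P.
P = 1600 Pa; F = 207 kN = 2.070×10^5 N.
A = 129.4 m²
129.4 m² × (1 ft² / 0.09290 m²) = 1393 ft²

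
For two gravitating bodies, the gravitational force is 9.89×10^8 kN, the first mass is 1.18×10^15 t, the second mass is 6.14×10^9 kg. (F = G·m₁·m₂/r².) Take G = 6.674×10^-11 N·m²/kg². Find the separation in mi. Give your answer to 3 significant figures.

From Newton's law of gravitation: r = √(G·m₁m₂/F).
F = 9.89×10^8 kN = 9.890×10^11 N; m₁ = 1.18×10^15 t = 1.180×10^18 kg; m₂ = 6.14×10^9 kg; G = 6.674×10^-11 N·m²/kg².
r = 699.2 m
699.2 m × (1 mi / 1609 m) = 0.4345 mi

0.434 mi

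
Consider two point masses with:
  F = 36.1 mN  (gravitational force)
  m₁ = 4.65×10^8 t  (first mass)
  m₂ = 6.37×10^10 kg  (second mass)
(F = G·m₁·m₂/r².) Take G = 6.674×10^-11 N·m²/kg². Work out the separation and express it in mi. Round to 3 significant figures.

4600 mi

From Newton's law of gravitation: r = √(G·m₁m₂/F).
F = 36.1 mN = 0.03610 N; m₁ = 4.65×10^8 t = 4.650×10^11 kg; m₂ = 6.37×10^10 kg; G = 6.674×10^-11 N·m²/kg².
r = 7.400×10^6 m
7.400×10^6 m × (1 mi / 1609 m) = 4598 mi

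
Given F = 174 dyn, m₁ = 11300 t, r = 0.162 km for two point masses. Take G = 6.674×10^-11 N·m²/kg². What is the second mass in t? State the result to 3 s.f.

Solving F = G·m₁·m₂/r² for m₂: m₂ = F·r²/(G·m₁).
F = 174 dyn = 0.001740 N; m₁ = 11300 t = 1.130×10^7 kg; r = 0.162 km = 162.0 m; G = 6.674×10^-11 N·m²/kg².
m₂ = 60550 kg
60550 kg × (1 t / 1000 kg) = 60.55 t

60.6 t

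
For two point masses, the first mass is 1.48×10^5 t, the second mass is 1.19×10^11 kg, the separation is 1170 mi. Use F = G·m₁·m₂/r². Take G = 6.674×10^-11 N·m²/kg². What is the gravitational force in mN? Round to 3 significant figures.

Directly: F = Gm₁m₂/r².
m₁ = 1.48×10^5 t = 1.480×10^8 kg; m₂ = 1.19×10^11 kg; r = 1170 mi = 1.883×10^6 m; G = 6.674×10^-11 N·m²/kg².
F = 3.315×10^-4 N
3.315×10^-4 N × (1 mN / 0.001000 N) = 0.3315 mN

0.332 mN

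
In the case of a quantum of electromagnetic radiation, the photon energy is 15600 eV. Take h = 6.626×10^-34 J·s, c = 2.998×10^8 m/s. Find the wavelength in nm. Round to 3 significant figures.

Solving E = h·c/λ for λ: λ = hc/E.
E = 15600 eV = 2.499×10^-15 J; h = 6.626×10^-34 J·s; c = 2.998×10^8 m/s.
λ = 7.948×10^-11 m
7.948×10^-11 m × (1 nm / 1.000×10^-9 m) = 0.07948 nm

0.0795 nm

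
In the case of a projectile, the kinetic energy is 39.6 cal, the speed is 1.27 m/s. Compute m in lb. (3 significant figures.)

453 lb

Rearranging: m = 2·KE/v².
KE = 39.6 cal = 165.7 J; v = 1.27 m/s.
m = 205.5 kg
205.5 kg × (1 lb / 0.4536 kg) = 452.9 lb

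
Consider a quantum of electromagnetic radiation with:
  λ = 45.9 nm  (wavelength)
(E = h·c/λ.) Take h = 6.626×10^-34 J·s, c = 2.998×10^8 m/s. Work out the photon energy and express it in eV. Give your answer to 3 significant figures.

E is given directly by: E = hc/λ.
λ = 45.9 nm = 4.590×10^-8 m; h = 6.626×10^-34 J·s; c = 2.998×10^8 m/s.
E = 4.328×10^-18 J  (the unit combination reduces to kg·m²/s² = J)
4.328×10^-18 J × (1 eV / 1.602×10^-19 J) = 27.01 eV

27.0 eV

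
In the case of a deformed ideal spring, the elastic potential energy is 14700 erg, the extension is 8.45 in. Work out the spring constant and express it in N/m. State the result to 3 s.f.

Rearranging U = ½k·x² for k: k = 2U/x².
U = 14700 erg = 0.001470 J; x = 8.45 in = 0.2146 m.
k = 0.06382 N/m

0.0638 N/m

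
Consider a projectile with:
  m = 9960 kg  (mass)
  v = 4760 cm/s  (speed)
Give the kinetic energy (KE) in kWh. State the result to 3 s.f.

3.13 kWh

KE is given directly by: KE = ½mv².
m = 9960 kg; v = 4760 cm/s = 47.60 m/s.
KE = 1.128×10^7 J
1.128×10^7 J × (1 kWh / 3.600×10^6 J) = 3.134 kWh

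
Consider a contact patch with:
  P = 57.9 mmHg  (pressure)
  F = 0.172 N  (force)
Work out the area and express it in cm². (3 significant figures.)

0.223 cm²

Rearranging: A = F/P.
P = 57.9 mmHg = 7719 Pa; F = 0.172 N.
A = 2.228×10^-5 m²
2.228×10^-5 m² × (1 cm² / 1.000×10^-4 m²) = 0.2228 cm²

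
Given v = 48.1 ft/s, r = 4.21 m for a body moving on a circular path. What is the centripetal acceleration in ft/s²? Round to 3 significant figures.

168 ft/s²

Directly: a = v²/r.
v = 48.1 ft/s = 14.66 m/s; r = 4.21 m.
a = 51.05 m/s²
51.05 m/s² × (1 ft/s² / 0.3048 m/s²) = 167.5 ft/s²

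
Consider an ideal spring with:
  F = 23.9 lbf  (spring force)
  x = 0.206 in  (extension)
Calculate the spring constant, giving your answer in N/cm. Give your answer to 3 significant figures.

203 N/cm

Rearranging F = k·x for k: k = F/x.
F = 23.9 lbf = 106.3 N; x = 0.206 in = 0.005232 m.
k = 20318 N/m
20318 N/m × (1 N/cm / 100.0 N/m) = 203.2 N/cm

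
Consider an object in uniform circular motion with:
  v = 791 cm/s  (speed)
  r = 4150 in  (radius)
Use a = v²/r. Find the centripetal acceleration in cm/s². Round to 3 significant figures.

59.4 cm/s²

a is given directly by: a = v²/r.
v = 791 cm/s = 7.910 m/s; r = 4150 in = 105.4 m.
a = 0.5936 m/s²
0.5936 m/s² × (1 cm/s² / 0.01000 m/s²) = 59.36 cm/s²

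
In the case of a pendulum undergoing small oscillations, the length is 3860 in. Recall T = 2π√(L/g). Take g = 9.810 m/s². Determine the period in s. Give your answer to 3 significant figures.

19.9 s

Directly: T = 2π√(L/g).
L = 3860 in = 98.04 m; g = 9.810 m/s².
T = 19.86 s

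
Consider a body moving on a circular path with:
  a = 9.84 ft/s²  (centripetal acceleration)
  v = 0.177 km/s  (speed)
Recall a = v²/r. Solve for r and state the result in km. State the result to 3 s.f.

Solving a = v²/r for r: r = v²/a.
a = 9.84 ft/s² = 2.999 m/s²; v = 0.177 km/s = 177.0 m/s.
r = 10446 m
10446 m × (1 km / 1000 m) = 10.45 km

10.4 km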